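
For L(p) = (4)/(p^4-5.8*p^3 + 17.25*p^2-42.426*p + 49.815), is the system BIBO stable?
Denominator: p^4 - 5.8*p^3 + 17.25*p^2 - 42.426*p + 49.815 = (p - 2.5)(p - 2.7)(p^2 - 0.6*p + 7.38). Poles: 0.3 + 2.7j, 0.3 - 2.7j, 2.5, 2.7. All Re(p)<0: No (unstable)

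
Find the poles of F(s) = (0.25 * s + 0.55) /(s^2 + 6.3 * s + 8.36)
Set denominator = 0: s^2 + 6.3*s + 8.36 = (s + 4.4)(s + 1.9) = 0 → Poles: -1.9, -4.4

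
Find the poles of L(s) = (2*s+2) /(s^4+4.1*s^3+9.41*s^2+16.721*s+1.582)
Set denominator = 0: s^4 + 4.1*s^3 + 9.41*s^2 + 16.721*s + 1.582 = (s + 0.1)(s + 2.8)(s^2 + 1.2*s + 5.65) = 0 → Poles: -0.1, -0.6 + 2.3j, -0.6 - 2.3j, -2.8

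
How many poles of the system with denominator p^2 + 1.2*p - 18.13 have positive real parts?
p^2 + 1.2*p - 18.13 = (p - 3.7)(p + 4.9). Poles: -4.9, 3.7. RHP poles (Re>0): 1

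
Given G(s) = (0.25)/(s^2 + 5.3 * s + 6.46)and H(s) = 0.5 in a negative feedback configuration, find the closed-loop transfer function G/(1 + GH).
Closed-loop T = G/(1+GH).
Numerator: G_num * H_den = 0.25.
Denominator: G_den * H_den + G_num * H_num = (s^2 + 5.3*s + 6.46) + (0.125) = s^2 + 5.3*s + 6.585.
T(s) = (0.25)/(s^2 + 5.3*s + 6.585)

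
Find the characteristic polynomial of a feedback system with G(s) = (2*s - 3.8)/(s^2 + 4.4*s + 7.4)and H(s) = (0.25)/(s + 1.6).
Characteristic poly = G_den * H_den + G_num * H_num = (s^3 + 6*s^2 + 14.44*s + 11.84) + (0.5*s - 0.95) = s^3 + 6*s^2 + 14.94*s + 10.89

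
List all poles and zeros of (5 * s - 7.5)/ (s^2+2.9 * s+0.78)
Set denominator = 0: s^2 + 2.9*s + 0.78 = (s + 2.6)(s + 0.3) = 0 → Poles: -0.3, -2.6
Set numerator = 0: 5*s - 7.5 = 0 → Zeros: 1.5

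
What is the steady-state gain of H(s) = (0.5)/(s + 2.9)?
DC gain = H(0) = num(0)/den(0) = 0.5/2.9 = 0.1724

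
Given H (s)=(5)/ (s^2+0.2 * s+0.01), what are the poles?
Set denominator = 0: s^2 + 0.2*s + 0.01 = (s + 0.1)(s + 0.1) = 0 → Poles: -0.1, -0.1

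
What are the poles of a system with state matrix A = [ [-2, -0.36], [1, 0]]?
Eigenvalues solve det(λI - A) = 0.
Characteristic polynomial: λ^2 + 2*λ + 0.36 = 0.
Factor: (λ + 1.8)(λ + 0.2) = 0.
Roots: -0.2, -1.8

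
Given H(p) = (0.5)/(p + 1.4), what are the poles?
Set denominator = 0: p + 1.4 = 0 → Poles: -1.4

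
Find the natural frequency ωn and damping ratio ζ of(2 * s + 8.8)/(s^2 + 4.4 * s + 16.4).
Underdamped: complex pole -2.2 + 3.4j. ωn = |pole| = 4.05, ζ = -Re(pole)/ωn = 0.5433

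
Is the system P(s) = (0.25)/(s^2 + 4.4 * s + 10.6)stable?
Denominator: s^2 + 4.4*s + 10.6. Poles: -2.2 + 2.4j, -2.2 - 2.4j. All Re(p)<0: Yes (stable)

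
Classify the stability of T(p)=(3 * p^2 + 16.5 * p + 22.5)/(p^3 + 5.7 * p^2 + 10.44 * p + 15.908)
Denominator: p^3 + 5.7*p^2 + 10.44*p + 15.908 = (p + 4.1)(p^2 + 1.6*p + 3.88). Poles: -0.8 + 1.8j, -0.8 - 1.8j, -4.1. Stable (all poles in LHP)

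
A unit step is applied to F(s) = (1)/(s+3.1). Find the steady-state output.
FVT: lim_{t→∞} y(t) = lim_{s→0} s*Y(s) where Y(s) = F(s)/s.
= lim_{s→0} F(s) = F(0) = num(0)/den(0) = 1/3.1 = 0.3226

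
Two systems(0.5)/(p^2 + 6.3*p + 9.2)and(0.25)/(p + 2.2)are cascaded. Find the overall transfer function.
Series: H = H₁ · H₂ = (n₁·n₂)/(d₁·d₂).
Num: n₁·n₂ = 0.125. Den: d₁·d₂ = p^3 + 8.5*p^2 + 23.06*p + 20.24.
H(p) = (0.125)/(p^3 + 8.5*p^2 + 23.06*p + 20.24)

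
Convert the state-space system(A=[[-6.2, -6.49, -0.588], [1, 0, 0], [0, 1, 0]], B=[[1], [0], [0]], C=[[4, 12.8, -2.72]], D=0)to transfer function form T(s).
T(s) = C(sI - A)⁻¹B + D.
Characteristic polynomial det(sI - A) = s^3 + 6.2*s^2 + 6.49*s + 0.588.
Numerator from C·adj(sI-A)·B + D·det(sI-A) = 4*s^2 + 12.8*s - 2.72.
T(s) = (4*s^2 + 12.8*s - 2.72)/(s^3 + 6.2*s^2 + 6.49*s + 0.588)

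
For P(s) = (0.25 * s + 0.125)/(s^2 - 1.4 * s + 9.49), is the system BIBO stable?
Denominator: s^2 - 1.4*s + 9.49. Poles: 0.7 + 3j, 0.7 - 3j. All Re(p)<0: No (unstable)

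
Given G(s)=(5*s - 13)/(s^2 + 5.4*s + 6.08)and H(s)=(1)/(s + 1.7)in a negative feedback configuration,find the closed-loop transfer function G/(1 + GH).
Closed-loop T = G/(1+GH).
Numerator: G_num * H_den = 5*s^2 - 4.5*s - 22.1.
Denominator: G_den * H_den + G_num * H_num = (s^3 + 7.1*s^2 + 15.26*s + 10.336) + (5*s - 13) = s^3 + 7.1*s^2 + 20.26*s - 2.664.
T(s) = (5*s^2 - 4.5*s - 22.1)/(s^3 + 7.1*s^2 + 20.26*s - 2.664)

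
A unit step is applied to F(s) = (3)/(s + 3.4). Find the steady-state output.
FVT: lim_{t→∞} y(t) = lim_{s→0} s*Y(s) where Y(s) = F(s)/s.
= lim_{s→0} F(s) = F(0) = num(0)/den(0) = 3/3.4 = 0.8824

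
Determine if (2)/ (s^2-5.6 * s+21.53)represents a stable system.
Denominator: s^2 - 5.6*s + 21.53. Poles: 2.8 + 3.7j, 2.8 - 3.7j. All Re(p)<0: No (unstable)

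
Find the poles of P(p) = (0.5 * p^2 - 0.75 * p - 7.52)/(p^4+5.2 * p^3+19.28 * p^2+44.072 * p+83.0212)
Set denominator = 0: p^4 + 5.2*p^3 + 19.28*p^2 + 44.072*p + 83.0212 = (p^2 + 5*p + 9.86)(p^2 + 0.2*p + 8.42) = 0 → Poles: -0.1 + 2.9j, -0.1 - 2.9j, -2.5 + 1.9j, -2.5 - 1.9j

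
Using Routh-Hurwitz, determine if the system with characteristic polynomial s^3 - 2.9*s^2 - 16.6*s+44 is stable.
Routh array:
s^3: [1, -16.6]; s^2: [-2.9, 44]; s^1: [-1.42759]; s^0: [44]
First column: [1, -2.9, -1.42759, 44]. Sign changes = 2.
No, unstable (2 RHP root(s))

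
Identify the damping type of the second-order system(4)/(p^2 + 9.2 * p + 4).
Standard form: ωn²/(p²+2ζωn·p+ωn²) gives ωn=2, ζ=2.3.
Overdamped (ζ = 2.3 > 1)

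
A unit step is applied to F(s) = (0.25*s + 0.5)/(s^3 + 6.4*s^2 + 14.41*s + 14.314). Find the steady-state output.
FVT: lim_{t→∞} y(t) = lim_{s→0} s*Y(s) where Y(s) = F(s)/s.
= lim_{s→0} F(s) = F(0) = num(0)/den(0) = 0.5/14.314 = 0.03493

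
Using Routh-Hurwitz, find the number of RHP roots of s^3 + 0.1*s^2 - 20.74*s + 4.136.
Routh array:
s^3: [1, -20.74]; s^2: [0.1, 4.136]; s^1: [-62.1]; s^0: [4.136]
First column: [1, 0.1, -62.1, 4.136]. Sign changes = RHP roots = 2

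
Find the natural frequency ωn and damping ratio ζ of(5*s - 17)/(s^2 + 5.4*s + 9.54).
Underdamped: complex pole -2.7 + 1.5j. ωn = |pole| = 3.089, ζ = -Re(pole)/ωn = 0.8742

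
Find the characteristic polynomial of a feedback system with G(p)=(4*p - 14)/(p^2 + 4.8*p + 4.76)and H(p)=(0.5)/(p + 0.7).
Characteristic poly = G_den * H_den + G_num * H_num = (p^3 + 5.5*p^2 + 8.12*p + 3.332) + (2*p - 7) = p^3 + 5.5*p^2 + 10.12*p - 3.668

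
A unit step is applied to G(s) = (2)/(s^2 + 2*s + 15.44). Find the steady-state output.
FVT: lim_{t→∞} y(t) = lim_{s→0} s*Y(s) where Y(s) = G(s)/s.
= lim_{s→0} G(s) = G(0) = num(0)/den(0) = 2/15.44 = 0.1295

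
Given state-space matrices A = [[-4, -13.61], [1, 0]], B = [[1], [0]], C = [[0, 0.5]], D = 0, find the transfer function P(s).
P(s) = C(sI - A)⁻¹B + D.
Characteristic polynomial det(sI - A) = s^2 + 4*s + 13.61.
Numerator from C·adj(sI-A)·B + D·det(sI-A) = 0.5.
P(s) = (0.5)/(s^2 + 4*s + 13.61)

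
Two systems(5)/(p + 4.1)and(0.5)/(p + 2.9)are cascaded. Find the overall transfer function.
Series: H = H₁ · H₂ = (n₁·n₂)/(d₁·d₂).
Num: n₁·n₂ = 2.5. Den: d₁·d₂ = p^2 + 7*p + 11.89.
H(p) = (2.5)/(p^2 + 7*p + 11.89)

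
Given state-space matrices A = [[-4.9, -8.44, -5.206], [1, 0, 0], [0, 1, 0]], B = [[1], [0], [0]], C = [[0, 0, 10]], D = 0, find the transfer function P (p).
P(p) = C(pI - A)⁻¹B + D.
Characteristic polynomial det(pI - A) = p^3 + 4.9*p^2 + 8.44*p + 5.206.
Numerator from C·adj(pI-A)·B + D·det(pI-A) = 10.
P(p) = (10)/(p^3 + 4.9*p^2 + 8.44*p + 5.206)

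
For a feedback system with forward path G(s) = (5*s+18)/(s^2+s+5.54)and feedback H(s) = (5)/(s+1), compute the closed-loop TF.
Closed-loop T = G/(1+GH).
Numerator: G_num * H_den = 5*s^2 + 23*s + 18.
Denominator: G_den * H_den + G_num * H_num = (s^3 + 2*s^2 + 6.54*s + 5.54) + (25*s + 90) = s^3 + 2*s^2 + 31.54*s + 95.54.
T(s) = (5*s^2 + 23*s + 18)/(s^3 + 2*s^2 + 31.54*s + 95.54)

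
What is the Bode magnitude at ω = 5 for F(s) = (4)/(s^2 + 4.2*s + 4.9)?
Substitute s = j*5: F(j5) = -0.0951468 - 0.0994071j.
|F(j5)| = sqrt(Re² + Im²) = 0.1376.
20*log₁₀(0.1376) = -17.23 dB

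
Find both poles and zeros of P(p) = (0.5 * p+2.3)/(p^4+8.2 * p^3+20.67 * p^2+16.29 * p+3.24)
Set denominator = 0: p^4 + 8.2*p^3 + 20.67*p^2 + 16.29*p + 3.24 = (p + 0.9)(p + 0.3)(p + 3)(p + 4) = 0 → Poles: -0.3, -0.9, -3, -4
Set numerator = 0: 0.5*p + 2.3 = 0 → Zeros: -4.6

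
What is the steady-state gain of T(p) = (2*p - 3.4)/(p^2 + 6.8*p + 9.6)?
DC gain = T(0) = num(0)/den(0) = -3.4/9.6 = -0.3542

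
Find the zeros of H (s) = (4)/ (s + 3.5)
Numerator is a nonzero constant (4) → Zeros: none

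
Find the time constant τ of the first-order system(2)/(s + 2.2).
First-order system: τ = -1/pole. Pole = -2.2. τ = -1/(-2.2) = 0.4545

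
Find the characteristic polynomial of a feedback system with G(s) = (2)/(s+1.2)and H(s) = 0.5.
Characteristic poly = G_den * H_den + G_num * H_num = (s + 1.2) + (1) = s + 2.2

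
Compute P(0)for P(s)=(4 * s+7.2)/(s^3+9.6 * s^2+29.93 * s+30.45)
DC gain = P(0) = num(0)/den(0) = 7.2/30.45 = 0.2365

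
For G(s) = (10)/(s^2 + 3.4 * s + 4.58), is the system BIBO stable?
Denominator: s^2 + 3.4*s + 4.58. Poles: -1.7 + 1.3j, -1.7 - 1.3j. All Re(p)<0: Yes (stable)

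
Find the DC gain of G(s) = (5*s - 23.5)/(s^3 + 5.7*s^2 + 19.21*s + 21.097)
DC gain = G(0) = num(0)/den(0) = -23.5/21.097 = -1.114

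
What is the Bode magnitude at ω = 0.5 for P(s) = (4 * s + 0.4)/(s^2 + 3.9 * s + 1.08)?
Substitute s = j*0.5: P(j0.5) = 0.942245 + 0.19593j.
|P(j0.5)| = sqrt(Re² + Im²) = 0.9624.
20*log₁₀(0.9624) = -0.33 dB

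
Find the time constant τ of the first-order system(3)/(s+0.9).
First-order system: τ = -1/pole. Pole = -0.9. τ = -1/(-0.9) = 1.111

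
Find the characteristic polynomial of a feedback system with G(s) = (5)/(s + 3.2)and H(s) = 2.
Characteristic poly = G_den * H_den + G_num * H_num = (s + 3.2) + (10) = s + 13.2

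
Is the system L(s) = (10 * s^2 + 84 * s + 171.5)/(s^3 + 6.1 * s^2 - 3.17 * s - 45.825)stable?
Denominator: s^3 + 6.1*s^2 - 3.17*s - 45.825 = (s - 2.5)(s + 4.7)(s + 3.9). Poles: -3.9, -4.7, 2.5. All Re(p)<0: No (unstable)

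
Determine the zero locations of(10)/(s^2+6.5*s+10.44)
Numerator is a nonzero constant (10) → Zeros: none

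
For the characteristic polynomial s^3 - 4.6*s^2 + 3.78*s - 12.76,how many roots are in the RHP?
s^3 - 4.6*s^2 + 3.78*s - 12.76 = (s - 4.4)(s^2 - 0.2*s + 2.9). Poles: 0.1 + 1.7j, 0.1 - 1.7j, 4.4. RHP poles (Re>0): 3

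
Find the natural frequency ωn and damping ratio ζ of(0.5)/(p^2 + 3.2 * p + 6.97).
Underdamped: complex pole -1.6 + 2.1j. ωn = |pole| = 2.64, ζ = -Re(pole)/ωn = 0.606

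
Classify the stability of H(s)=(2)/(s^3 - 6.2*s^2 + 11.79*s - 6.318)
Denominator: s^3 - 6.2*s^2 + 11.79*s - 6.318 = (s - 2.7)(s - 0.9)(s - 2.6). Poles: 0.9, 2.6, 2.7. Unstable (3 pole(s) in RHP)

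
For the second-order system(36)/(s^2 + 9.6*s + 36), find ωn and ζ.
Standard form: ωn²/(s²+2ζωn·s+ωn²).
const=36=ωn² → ωn=6, s coeff=9.6=2ζωn → ζ=0.8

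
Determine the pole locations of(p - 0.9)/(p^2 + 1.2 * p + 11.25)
Set denominator = 0: p^2 + 1.2*p + 11.25 = 0 → Poles: -0.6 + 3.3j, -0.6 - 3.3j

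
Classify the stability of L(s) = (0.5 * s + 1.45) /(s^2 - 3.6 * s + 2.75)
Denominator: s^2 - 3.6*s + 2.75 = (s - 2.5)(s - 1.1). Poles: 1.1, 2.5. Unstable (2 pole(s) in RHP)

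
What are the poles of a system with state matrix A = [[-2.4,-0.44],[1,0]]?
Eigenvalues solve det(λI - A) = 0.
Characteristic polynomial: λ^2 + 2.4*λ + 0.44 = 0.
Factor: (λ + 0.2)(λ + 2.2) = 0.
Roots: -0.2, -2.2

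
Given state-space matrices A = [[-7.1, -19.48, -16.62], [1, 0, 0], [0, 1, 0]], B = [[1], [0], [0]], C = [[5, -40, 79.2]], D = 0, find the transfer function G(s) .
G(s) = C(sI - A)⁻¹B + D.
Characteristic polynomial det(sI - A) = s^3 + 7.1*s^2 + 19.48*s + 16.62.
Numerator from C·adj(sI-A)·B + D·det(sI-A) = 5*s^2 - 40*s + 79.2.
G(s) = (5*s^2 - 40*s + 79.2)/(s^3 + 7.1*s^2 + 19.48*s + 16.62)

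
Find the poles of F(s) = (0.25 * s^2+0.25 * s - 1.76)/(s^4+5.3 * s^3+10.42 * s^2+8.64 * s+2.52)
Set denominator = 0: s^4 + 5.3*s^3 + 10.42*s^2 + 8.64*s + 2.52 = (s + 1)(s + 0.7)(s^2 + 3.6*s + 3.6) = 0 → Poles: -0.7, -1, -1.8 + 0.6j, -1.8 - 0.6j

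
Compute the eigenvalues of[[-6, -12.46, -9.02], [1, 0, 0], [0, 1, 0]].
Eigenvalues solve det(λI - A) = 0.
Characteristic polynomial: λ^3 + 6*λ^2 + 12.46*λ + 9.02 = 0.
Factor: (λ + 2.2)(λ^2 + 3.8*λ + 4.1) = 0.
Roots: -1.9 + 0.7j, -1.9 - 0.7j, -2.2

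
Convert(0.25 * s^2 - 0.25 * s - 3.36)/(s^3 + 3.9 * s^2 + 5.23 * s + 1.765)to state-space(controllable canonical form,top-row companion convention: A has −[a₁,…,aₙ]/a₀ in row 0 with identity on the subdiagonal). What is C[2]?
Reachable canonical form: C = numerator coefficients (right-aligned, zero-padded to length n).
num = 0.25*s^2 - 0.25*s - 3.36, C = [[0.25, -0.25, -3.36]].
C[2] = -3.36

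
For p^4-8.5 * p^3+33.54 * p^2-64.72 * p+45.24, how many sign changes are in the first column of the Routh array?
Routh array:
p^4: [1, 33.54, 45.24]; p^3: [-8.5, -64.72]; p^2: [25.9259, 45.24]; p^1: [-49.8877]; p^0: [45.24]
First column: [1, -8.5, 25.9259, -49.8877, 45.24]. Sign changes = 4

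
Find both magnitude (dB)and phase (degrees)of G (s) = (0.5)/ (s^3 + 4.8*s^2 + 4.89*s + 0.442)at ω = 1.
Substitute s = j*1: G(j1) = -0.0638549 - 0.0569976j.
|G| = 20*log₁₀(sqrt(Re²+Im²)) = -21.35 dB.
∠G = atan2(Im, Re) = -138.25°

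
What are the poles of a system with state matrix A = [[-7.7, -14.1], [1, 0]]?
Eigenvalues solve det(λI - A) = 0.
Characteristic polynomial: λ^2 + 7.7*λ + 14.1 = 0.
Factor: (λ + 3)(λ + 4.7) = 0.
Roots: -3, -4.7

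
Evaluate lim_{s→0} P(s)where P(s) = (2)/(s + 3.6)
DC gain = P(0) = num(0)/den(0) = 2/3.6 = 0.5556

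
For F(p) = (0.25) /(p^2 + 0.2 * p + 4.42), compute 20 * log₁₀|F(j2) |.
Substitute p = j*2: F(j2) = 0.312128 - 0.297265j.
|F(j2)| = sqrt(Re² + Im²) = 0.431.
20*log₁₀(0.431) = -7.31 dB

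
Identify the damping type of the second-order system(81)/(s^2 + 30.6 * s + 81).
Standard form: ωn²/(s²+2ζωn·s+ωn²) gives ωn=9, ζ=1.7.
Overdamped (ζ = 1.7 > 1)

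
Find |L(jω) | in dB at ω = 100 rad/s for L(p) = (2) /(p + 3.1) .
Substitute p = j*100: L(j100) = 0.000619405 - 0.0199808j.
|L(j100)| = sqrt(Re² + Im²) = 0.01999.
20*log₁₀(0.01999) = -33.98 dB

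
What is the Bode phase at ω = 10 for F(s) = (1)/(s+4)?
Substitute s = j*10: F(j10) = 0.0344828 - 0.0862069j.
∠F(j10) = atan2(Im, Re) = atan2(-0.0862069, 0.0344828) = -68.20°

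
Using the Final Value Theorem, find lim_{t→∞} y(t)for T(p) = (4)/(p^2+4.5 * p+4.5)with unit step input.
FVT: lim_{t→∞} y(t) = lim_{p→0} p*Y(p) where Y(p) = T(p)/p.
= lim_{p→0} T(p) = T(0) = num(0)/den(0) = 4/4.5 = 0.8889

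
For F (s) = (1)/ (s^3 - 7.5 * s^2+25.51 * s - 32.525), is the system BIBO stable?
Denominator: s^3 - 7.5*s^2 + 25.51*s - 32.525 = (s - 2.5)(s^2 - 5*s + 13.01). Poles: 2.5, 2.5 + 2.6j, 2.5 - 2.6j. All Re(p)<0: No (unstable)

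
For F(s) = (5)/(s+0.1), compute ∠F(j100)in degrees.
Substitute s = j*100: F(j100) = 5e-05 - 0.05j.
∠F(j100) = atan2(Im, Re) = atan2(-0.05, 5e-05) = -89.94°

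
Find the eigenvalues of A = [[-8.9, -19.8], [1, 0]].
Eigenvalues solve det(λI - A) = 0.
Characteristic polynomial: λ^2 + 8.9*λ + 19.8 = 0.
Factor: (λ + 4.5)(λ + 4.4) = 0.
Roots: -4.4, -4.5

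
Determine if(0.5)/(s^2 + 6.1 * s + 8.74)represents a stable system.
Denominator: s^2 + 6.1*s + 8.74 = (s + 2.3)(s + 3.8). Poles: -2.3, -3.8. All Re(p)<0: Yes (stable)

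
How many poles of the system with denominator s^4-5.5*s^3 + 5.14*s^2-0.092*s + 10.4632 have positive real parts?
s^4 - 5.5*s^3 + 5.14*s^2 - 0.092*s + 10.4632 = (s - 4.1)(s - 2.2)(s^2 + 0.8*s + 1.16). Poles: -0.4 + 1j, -0.4 - 1j, 2.2, 4.1. RHP poles (Re>0): 2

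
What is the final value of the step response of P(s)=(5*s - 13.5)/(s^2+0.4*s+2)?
FVT: lim_{t→∞} y(t) = lim_{s→0} s*Y(s) where Y(s) = P(s)/s.
= lim_{s→0} P(s) = P(0) = num(0)/den(0) = -13.5/2 = -6.75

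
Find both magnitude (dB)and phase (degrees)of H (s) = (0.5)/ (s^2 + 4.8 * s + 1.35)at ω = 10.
Substitute s = j*10: H(j10) = -0.00409818 - 0.00199405j.
|H| = 20*log₁₀(sqrt(Re²+Im²)) = -46.83 dB.
∠H = atan2(Im, Re) = -154.05°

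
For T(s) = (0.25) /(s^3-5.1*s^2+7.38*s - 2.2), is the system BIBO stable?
Denominator: s^3 - 5.1*s^2 + 7.38*s - 2.2 = (s - 0.4)(s - 2.5)(s - 2.2). Poles: 0.4, 2.2, 2.5. All Re(p)<0: No (unstable)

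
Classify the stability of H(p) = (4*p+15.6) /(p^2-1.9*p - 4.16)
Denominator: p^2 - 1.9*p - 4.16 = (p - 3.2)(p + 1.3). Poles: -1.3, 3.2. Unstable (1 pole(s) in RHP)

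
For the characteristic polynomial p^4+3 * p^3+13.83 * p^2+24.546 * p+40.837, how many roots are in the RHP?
p^4 + 3*p^3 + 13.83*p^2 + 24.546*p + 40.837 = (p^2 + 2.8*p + 4.85)(p^2 + 0.2*p + 8.42). Poles: -0.1 + 2.9j, -0.1 - 2.9j, -1.4 + 1.7j, -1.4 - 1.7j. RHP poles (Re>0): 0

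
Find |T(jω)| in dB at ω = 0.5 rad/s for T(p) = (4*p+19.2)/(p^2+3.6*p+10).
Substitute p = j*0.5: T(j0.5) = 1.94095 - 0.153201j.
|T(j0.5)| = sqrt(Re² + Im²) = 1.947.
20*log₁₀(1.947) = 5.79 dB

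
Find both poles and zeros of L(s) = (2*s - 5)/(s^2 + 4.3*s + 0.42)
Set denominator = 0: s^2 + 4.3*s + 0.42 = (s + 4.2)(s + 0.1) = 0 → Poles: -0.1, -4.2
Set numerator = 0: 2*s - 5 = 0 → Zeros: 2.5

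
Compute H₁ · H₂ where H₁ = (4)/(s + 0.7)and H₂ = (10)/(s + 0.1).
Series: H = H₁ · H₂ = (n₁·n₂)/(d₁·d₂).
Num: n₁·n₂ = 40. Den: d₁·d₂ = s^2 + 0.8*s + 0.07.
H(s) = (40)/(s^2 + 0.8*s + 0.07)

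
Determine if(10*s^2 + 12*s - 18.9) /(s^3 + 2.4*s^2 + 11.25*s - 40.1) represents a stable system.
Denominator: s^3 + 2.4*s^2 + 11.25*s - 40.1 = (s - 2)(s^2 + 4.4*s + 20.05). Poles: -2.2 + 3.9j, -2.2 - 3.9j, 2. All Re(p)<0: No (unstable)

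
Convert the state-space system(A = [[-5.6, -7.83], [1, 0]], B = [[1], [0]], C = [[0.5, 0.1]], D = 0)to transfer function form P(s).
P(s) = C(sI - A)⁻¹B + D.
Characteristic polynomial det(sI - A) = s^2 + 5.6*s + 7.83.
Numerator from C·adj(sI-A)·B + D·det(sI-A) = 0.5*s + 0.1.
P(s) = (0.5*s + 0.1)/(s^2 + 5.6*s + 7.83)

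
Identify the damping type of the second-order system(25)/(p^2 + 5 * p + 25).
Standard form: ωn²/(p²+2ζωn·p+ωn²) gives ωn=5, ζ=0.5.
Underdamped (ζ = 0.5 < 1)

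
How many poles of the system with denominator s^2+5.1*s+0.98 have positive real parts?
s^2 + 5.1*s + 0.98 = (s + 0.2)(s + 4.9). Poles: -0.2, -4.9. RHP poles (Re>0): 0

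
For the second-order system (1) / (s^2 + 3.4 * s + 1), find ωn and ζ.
Standard form: ωn²/(s²+2ζωn·s+ωn²).
const=1=ωn² → ωn=1, s coeff=3.4=2ζωn → ζ=1.7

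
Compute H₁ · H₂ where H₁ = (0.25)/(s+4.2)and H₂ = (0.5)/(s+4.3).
Series: H = H₁ · H₂ = (n₁·n₂)/(d₁·d₂).
Num: n₁·n₂ = 0.125. Den: d₁·d₂ = s^2 + 8.5*s + 18.06.
H(s) = (0.125)/(s^2 + 8.5*s + 18.06)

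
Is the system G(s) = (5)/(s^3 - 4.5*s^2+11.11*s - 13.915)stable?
Denominator: s^3 - 4.5*s^2 + 11.11*s - 13.915 = (s - 2.3)(s^2 - 2.2*s + 6.05). Poles: 1.1 + 2.2j, 1.1 - 2.2j, 2.3. All Re(p)<0: No (unstable)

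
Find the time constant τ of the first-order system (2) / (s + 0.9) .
First-order system: τ = -1/pole. Pole = -0.9. τ = -1/(-0.9) = 1.111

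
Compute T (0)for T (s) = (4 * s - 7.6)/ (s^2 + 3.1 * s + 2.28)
DC gain = T(0) = num(0)/den(0) = -7.6/2.28 = -3.333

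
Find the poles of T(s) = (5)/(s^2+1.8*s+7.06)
Set denominator = 0: s^2 + 1.8*s + 7.06 = 0 → Poles: -0.9 + 2.5j, -0.9 - 2.5j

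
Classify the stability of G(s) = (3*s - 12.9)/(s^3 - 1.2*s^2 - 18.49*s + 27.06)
Denominator: s^3 - 1.2*s^2 - 18.49*s + 27.06 = (s - 1.5)(s - 4.1)(s + 4.4). Poles: -4.4, 1.5, 4.1. Unstable (2 pole(s) in RHP)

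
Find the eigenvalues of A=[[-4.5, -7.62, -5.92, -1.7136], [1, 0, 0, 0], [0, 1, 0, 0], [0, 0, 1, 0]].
Eigenvalues solve det(λI - A) = 0.
Characteristic polynomial: λ^4 + 4.5*λ^3 + 7.62*λ^2 + 5.92*λ + 1.7136 = 0.
Factor: (λ + 0.7)(λ + 1.8)(λ^2 + 2*λ + 1.36) = 0.
Roots: -0.7, -1 + 0.6j, -1 - 0.6j, -1.8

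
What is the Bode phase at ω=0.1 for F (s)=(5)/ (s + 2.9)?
Substitute s = j*0.1: F(j0.1) = 1.72209 - 0.0593824j.
∠F(j0.1) = atan2(Im, Re) = atan2(-0.0593824, 1.72209) = -1.97°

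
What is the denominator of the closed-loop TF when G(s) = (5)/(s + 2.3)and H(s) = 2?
Characteristic poly = G_den * H_den + G_num * H_num = (s + 2.3) + (10) = s + 12.3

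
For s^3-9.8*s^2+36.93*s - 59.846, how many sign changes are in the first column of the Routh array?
Routh array:
s^3: [1, 36.93]; s^2: [-9.8, -59.846]; s^1: [30.8233]; s^0: [-59.846]
First column: [1, -9.8, 30.8233, -59.846]. Sign changes = 3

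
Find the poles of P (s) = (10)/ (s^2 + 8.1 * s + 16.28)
Set denominator = 0: s^2 + 8.1*s + 16.28 = (s + 3.7)(s + 4.4) = 0 → Poles: -3.7, -4.4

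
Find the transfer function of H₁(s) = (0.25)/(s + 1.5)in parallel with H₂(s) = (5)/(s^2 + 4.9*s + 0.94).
Parallel: H = H₁ + H₂ = (n₁·d₂ + n₂·d₁)/(d₁·d₂).
n₁·d₂ = 0.25*s^2 + 1.225*s + 0.235. n₂·d₁ = 5*s + 7.5. Sum = 0.25*s^2 + 6.225*s + 7.735. d₁·d₂ = s^3 + 6.4*s^2 + 8.29*s + 1.41.
H(s) = (0.25*s^2 + 6.225*s + 7.735)/(s^3 + 6.4*s^2 + 8.29*s + 1.41)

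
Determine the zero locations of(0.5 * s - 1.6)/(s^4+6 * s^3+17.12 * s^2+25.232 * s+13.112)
Set numerator = 0: 0.5*s - 1.6 = 0 → Zeros: 3.2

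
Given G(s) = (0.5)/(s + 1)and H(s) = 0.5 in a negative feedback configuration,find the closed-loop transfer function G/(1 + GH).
Closed-loop T = G/(1+GH).
Numerator: G_num * H_den = 0.5.
Denominator: G_den * H_den + G_num * H_num = (s + 1) + (0.25) = s + 1.25.
T(s) = (0.5)/(s + 1.25)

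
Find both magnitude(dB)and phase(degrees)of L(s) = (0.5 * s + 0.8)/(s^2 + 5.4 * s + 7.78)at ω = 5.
Substitute s = j*5: L(j5) = 0.0523867 - 0.0630407j.
|L| = 20*log₁₀(sqrt(Re²+Im²)) = -21.73 dB.
∠L = atan2(Im, Re) = -50.27°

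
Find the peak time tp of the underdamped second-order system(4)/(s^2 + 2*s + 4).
Standard form: ωn²/(s²+2ζωn·s+ωn²) → ωn = 2, ζ = 0.5.
ωd = ωn·√(1-ζ²) = 2·√(1-0.5²) = 1.732.
tp = π/ωd = π/1.732 = 1.814 s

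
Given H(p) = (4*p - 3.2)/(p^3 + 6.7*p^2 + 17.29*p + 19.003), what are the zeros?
Set numerator = 0: 4*p - 3.2 = 0 → Zeros: 0.8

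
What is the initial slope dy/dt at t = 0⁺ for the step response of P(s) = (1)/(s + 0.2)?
IVT: y'(0⁺) = lim_{s→∞} s²·Y(s) = lim_{s→∞} s·P(s).
deg(num) = 0, deg(den) = 1, relative degree = 1, so s·P(s) → (leading num)/(leading den) = 1/1 = 1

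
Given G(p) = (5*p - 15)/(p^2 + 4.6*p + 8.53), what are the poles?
Set denominator = 0: p^2 + 4.6*p + 8.53 = 0 → Poles: -2.3 + 1.8j, -2.3 - 1.8j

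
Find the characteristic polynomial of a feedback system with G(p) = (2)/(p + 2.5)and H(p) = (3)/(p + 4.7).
Characteristic poly = G_den * H_den + G_num * H_num = (p^2 + 7.2*p + 11.75) + (6) = p^2 + 7.2*p + 17.75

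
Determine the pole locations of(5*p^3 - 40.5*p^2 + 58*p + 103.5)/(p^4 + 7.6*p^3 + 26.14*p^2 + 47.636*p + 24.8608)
Set denominator = 0: p^4 + 7.6*p^3 + 26.14*p^2 + 47.636*p + 24.8608 = (p + 3.4)(p + 0.8)(p^2 + 3.4*p + 9.14) = 0 → Poles: -0.8, -1.7 + 2.5j, -1.7 - 2.5j, -3.4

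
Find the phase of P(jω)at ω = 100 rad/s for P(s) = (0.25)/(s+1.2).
Substitute s = j*100: P(j100) = 2.99957e-05 - 0.00249964j.
∠P(j100) = atan2(Im, Re) = atan2(-0.00249964, 2.99957e-05) = -89.31°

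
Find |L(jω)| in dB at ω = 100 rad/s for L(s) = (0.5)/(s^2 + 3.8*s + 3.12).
Substitute s = j*100: L(j100) = -4.99434e-05 - 1.89844e-06j.
|L(j100)| = sqrt(Re² + Im²) = 4.998e-05.
20*log₁₀(4.998e-05) = -86.02 dB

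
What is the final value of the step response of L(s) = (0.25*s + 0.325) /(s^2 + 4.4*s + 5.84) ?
FVT: lim_{t→∞} y(t) = lim_{s→0} s*Y(s) where Y(s) = L(s)/s.
= lim_{s→0} L(s) = L(0) = num(0)/den(0) = 0.325/5.84 = 0.05565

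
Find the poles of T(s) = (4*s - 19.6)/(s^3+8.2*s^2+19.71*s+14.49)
Set denominator = 0: s^3 + 8.2*s^2 + 19.71*s + 14.49 = (s + 1.5)(s + 4.6)(s + 2.1) = 0 → Poles: -1.5, -2.1, -4.6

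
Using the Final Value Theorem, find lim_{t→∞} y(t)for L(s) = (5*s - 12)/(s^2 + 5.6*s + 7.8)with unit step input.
FVT: lim_{t→∞} y(t) = lim_{s→0} s*Y(s) where Y(s) = L(s)/s.
= lim_{s→0} L(s) = L(0) = num(0)/den(0) = -12/7.8 = -1.538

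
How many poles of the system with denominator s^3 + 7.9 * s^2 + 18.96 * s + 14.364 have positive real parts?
s^3 + 7.9*s^2 + 18.96*s + 14.364 = (s + 4.2)(s + 1.9)(s + 1.8). Poles: -1.8, -1.9, -4.2. RHP poles (Re>0): 0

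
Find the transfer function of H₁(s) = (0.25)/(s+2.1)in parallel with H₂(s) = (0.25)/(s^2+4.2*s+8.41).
Parallel: H = H₁ + H₂ = (n₁·d₂ + n₂·d₁)/(d₁·d₂).
n₁·d₂ = 0.25*s^2 + 1.05*s + 2.1025. n₂·d₁ = 0.25*s + 0.525. Sum = 0.25*s^2 + 1.3*s + 2.6275. d₁·d₂ = s^3 + 6.3*s^2 + 17.23*s + 17.661.
H(s) = (0.25*s^2 + 1.3*s + 2.6275)/(s^3 + 6.3*s^2 + 17.23*s + 17.661)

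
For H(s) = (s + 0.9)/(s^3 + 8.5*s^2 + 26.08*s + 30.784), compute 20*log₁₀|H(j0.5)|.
Substitute s = j*0.5: H(j0.5) = 0.0326378 + 0.00273849j.
|H(j0.5)| = sqrt(Re² + Im²) = 0.03275.
20*log₁₀(0.03275) = -29.70 dB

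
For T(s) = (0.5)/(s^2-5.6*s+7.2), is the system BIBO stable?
Denominator: s^2 - 5.6*s + 7.2 = (s - 2)(s - 3.6). Poles: 2, 3.6. All Re(p)<0: No (unstable)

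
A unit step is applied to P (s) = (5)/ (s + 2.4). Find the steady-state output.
FVT: lim_{t→∞} y(t) = lim_{s→0} s*Y(s) where Y(s) = P(s)/s.
= lim_{s→0} P(s) = P(0) = num(0)/den(0) = 5/2.4 = 2.083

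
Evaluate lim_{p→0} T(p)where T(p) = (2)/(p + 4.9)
DC gain = T(0) = num(0)/den(0) = 2/4.9 = 0.4082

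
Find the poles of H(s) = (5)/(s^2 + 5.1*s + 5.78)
Set denominator = 0: s^2 + 5.1*s + 5.78 = (s + 1.7)(s + 3.4) = 0 → Poles: -1.7, -3.4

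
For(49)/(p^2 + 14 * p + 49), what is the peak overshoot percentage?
Standard form: ωn²/(p²+2ζωn·p+ωn²) → ωn = 7, ζ = 1.
ζ ≥ 1, so the response is non-oscillatory: peak overshoot = 0%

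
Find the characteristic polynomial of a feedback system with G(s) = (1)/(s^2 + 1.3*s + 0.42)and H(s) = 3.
Characteristic poly = G_den * H_den + G_num * H_num = (s^2 + 1.3*s + 0.42) + (3) = s^2 + 1.3*s + 3.42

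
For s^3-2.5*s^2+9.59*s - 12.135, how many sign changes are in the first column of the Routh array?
Routh array:
s^3: [1, 9.59]; s^2: [-2.5, -12.135]; s^1: [4.736]; s^0: [-12.135]
First column: [1, -2.5, 4.736, -12.135]. Sign changes = 3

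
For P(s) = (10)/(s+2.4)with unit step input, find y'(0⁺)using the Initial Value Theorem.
IVT: y'(0⁺) = lim_{s→∞} s²·Y(s) = lim_{s→∞} s·P(s).
deg(num) = 0, deg(den) = 1, relative degree = 1, so s·P(s) → (leading num)/(leading den) = 10/1 = 10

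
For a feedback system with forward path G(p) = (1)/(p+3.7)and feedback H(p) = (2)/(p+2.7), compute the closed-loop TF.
Closed-loop T = G/(1+GH).
Numerator: G_num * H_den = p + 2.7.
Denominator: G_den * H_den + G_num * H_num = (p^2 + 6.4*p + 9.99) + (2) = p^2 + 6.4*p + 11.99.
T(p) = (p + 2.7)/(p^2 + 6.4*p + 11.99)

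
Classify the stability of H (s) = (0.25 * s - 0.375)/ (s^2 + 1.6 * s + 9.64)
Denominator: s^2 + 1.6*s + 9.64. Poles: -0.8 + 3j, -0.8 - 3j. Stable (all poles in LHP)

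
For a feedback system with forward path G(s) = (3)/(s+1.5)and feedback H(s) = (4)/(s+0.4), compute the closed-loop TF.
Closed-loop T = G/(1+GH).
Numerator: G_num * H_den = 3*s + 1.2.
Denominator: G_den * H_den + G_num * H_num = (s^2 + 1.9*s + 0.6) + (12) = s^2 + 1.9*s + 12.6.
T(s) = (3*s + 1.2)/(s^2 + 1.9*s + 12.6)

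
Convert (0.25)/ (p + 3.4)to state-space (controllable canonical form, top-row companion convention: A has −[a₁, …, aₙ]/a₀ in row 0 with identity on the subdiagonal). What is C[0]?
Reachable canonical form: C = numerator coefficients (right-aligned, zero-padded to length n).
num = 0.25, C = [[0.25]].
C[0] = 0.25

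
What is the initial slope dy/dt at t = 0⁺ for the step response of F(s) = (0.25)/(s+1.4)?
IVT: y'(0⁺) = lim_{s→∞} s²·Y(s) = lim_{s→∞} s·F(s).
deg(num) = 0, deg(den) = 1, relative degree = 1, so s·F(s) → (leading num)/(leading den) = 0.25/1 = 0.25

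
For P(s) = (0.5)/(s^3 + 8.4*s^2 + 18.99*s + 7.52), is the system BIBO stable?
Denominator: s^3 + 8.4*s^2 + 18.99*s + 7.52 = (s + 4.7)(s + 0.5)(s + 3.2). Poles: -0.5, -3.2, -4.7. All Re(p)<0: Yes (stable)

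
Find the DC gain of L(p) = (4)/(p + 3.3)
DC gain = L(0) = num(0)/den(0) = 4/3.3 = 1.212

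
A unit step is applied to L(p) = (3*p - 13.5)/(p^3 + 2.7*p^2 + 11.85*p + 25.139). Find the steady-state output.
FVT: lim_{t→∞} y(t) = lim_{p→0} p*Y(p) where Y(p) = L(p)/p.
= lim_{p→0} L(p) = L(0) = num(0)/den(0) = -13.5/25.139 = -0.537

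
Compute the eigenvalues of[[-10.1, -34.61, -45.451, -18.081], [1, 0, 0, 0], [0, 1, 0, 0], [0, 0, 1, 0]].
Eigenvalues solve det(λI - A) = 0.
Characteristic polynomial: λ^4 + 10.1*λ^3 + 34.61*λ^2 + 45.451*λ + 18.081 = 0.
Factor: (λ + 3.5)(λ + 1.8)(λ + 0.7)(λ + 4.1) = 0.
Roots: -0.7, -1.8, -3.5, -4.1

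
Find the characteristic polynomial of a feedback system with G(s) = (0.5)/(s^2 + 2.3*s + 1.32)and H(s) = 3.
Characteristic poly = G_den * H_den + G_num * H_num = (s^2 + 2.3*s + 1.32) + (1.5) = s^2 + 2.3*s + 2.82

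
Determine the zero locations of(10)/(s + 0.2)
Numerator is a nonzero constant (10) → Zeros: none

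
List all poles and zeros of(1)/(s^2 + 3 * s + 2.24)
Set denominator = 0: s^2 + 3*s + 2.24 = (s + 1.4)(s + 1.6) = 0 → Poles: -1.4, -1.6
Numerator is a nonzero constant (1) → Zeros: none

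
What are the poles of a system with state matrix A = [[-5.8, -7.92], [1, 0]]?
Eigenvalues solve det(λI - A) = 0.
Characteristic polynomial: λ^2 + 5.8*λ + 7.92 = 0.
Factor: (λ + 2.2)(λ + 3.6) = 0.
Roots: -2.2, -3.6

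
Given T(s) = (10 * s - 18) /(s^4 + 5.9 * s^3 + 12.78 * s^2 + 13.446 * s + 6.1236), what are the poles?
Set denominator = 0: s^4 + 5.9*s^3 + 12.78*s^2 + 13.446*s + 6.1236 = (s + 1.4)(s + 2.7)(s^2 + 1.8*s + 1.62) = 0 → Poles: -0.9 + 0.9j, -0.9 - 0.9j, -1.4, -2.7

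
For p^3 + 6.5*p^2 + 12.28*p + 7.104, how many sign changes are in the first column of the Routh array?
Routh array:
p^3: [1, 12.28]; p^2: [6.5, 7.104]; p^1: [11.1871]; p^0: [7.104]
First column: [1, 6.5, 11.1871, 7.104]. Sign changes = 0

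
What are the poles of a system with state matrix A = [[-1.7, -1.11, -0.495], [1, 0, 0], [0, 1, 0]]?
Eigenvalues solve det(λI - A) = 0.
Characteristic polynomial: λ^3 + 1.7*λ^2 + 1.11*λ + 0.495 = 0.
Factor: (λ + 1.1)(λ^2 + 0.6*λ + 0.45) = 0.
Roots: -0.3 + 0.6j, -0.3 - 0.6j, -1.1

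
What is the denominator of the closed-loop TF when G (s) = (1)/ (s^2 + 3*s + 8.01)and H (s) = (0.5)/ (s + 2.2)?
Characteristic poly = G_den * H_den + G_num * H_num = (s^3 + 5.2*s^2 + 14.61*s + 17.622) + (0.5) = s^3 + 5.2*s^2 + 14.61*s + 18.122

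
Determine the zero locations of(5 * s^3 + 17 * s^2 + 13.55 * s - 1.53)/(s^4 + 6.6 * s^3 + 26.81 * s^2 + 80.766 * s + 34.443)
Set numerator = 0: 5*s^3 + 17*s^2 + 13.55*s - 1.53 = 5*(s + 1.8)(s - 0.1)(s + 1.7) = 0 → Zeros: -1.7, -1.8, 0.1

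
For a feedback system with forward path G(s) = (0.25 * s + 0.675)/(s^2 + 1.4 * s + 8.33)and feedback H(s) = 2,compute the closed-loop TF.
Closed-loop T = G/(1+GH).
Numerator: G_num * H_den = 0.25*s + 0.675.
Denominator: G_den * H_den + G_num * H_num = (s^2 + 1.4*s + 8.33) + (0.5*s + 1.35) = s^2 + 1.9*s + 9.68.
T(s) = (0.25*s + 0.675)/(s^2 + 1.9*s + 9.68)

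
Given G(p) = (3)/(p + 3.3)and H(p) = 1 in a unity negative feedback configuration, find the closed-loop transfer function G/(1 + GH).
Closed-loop T = G/(1+GH).
Numerator: G_num * H_den = 3.
Denominator: G_den * H_den + G_num * H_num = (p + 3.3) + (3) = p + 6.3.
T(p) = (3)/(p + 6.3)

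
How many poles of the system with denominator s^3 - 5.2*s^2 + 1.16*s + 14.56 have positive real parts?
s^3 - 5.2*s^2 + 1.16*s + 14.56 = (s - 4)(s - 2.6)(s + 1.4). Poles: -1.4, 2.6, 4. RHP poles (Re>0): 2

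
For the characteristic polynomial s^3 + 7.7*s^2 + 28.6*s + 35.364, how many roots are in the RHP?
s^3 + 7.7*s^2 + 28.6*s + 35.364 = (s + 2.1)(s^2 + 5.6*s + 16.84). Poles: -2.1, -2.8 + 3j, -2.8 - 3j. RHP poles (Re>0): 0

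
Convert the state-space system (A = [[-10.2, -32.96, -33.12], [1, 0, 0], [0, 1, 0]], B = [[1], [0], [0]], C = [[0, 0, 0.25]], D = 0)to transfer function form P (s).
P(s) = C(sI - A)⁻¹B + D.
Characteristic polynomial det(sI - A) = s^3 + 10.2*s^2 + 32.96*s + 33.12.
Numerator from C·adj(sI-A)·B + D·det(sI-A) = 0.25.
P(s) = (0.25)/(s^3 + 10.2*s^2 + 32.96*s + 33.12)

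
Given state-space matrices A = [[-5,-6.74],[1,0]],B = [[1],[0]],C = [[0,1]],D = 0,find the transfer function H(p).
H(p) = C(pI - A)⁻¹B + D.
Characteristic polynomial det(pI - A) = p^2 + 5*p + 6.74.
Numerator from C·adj(pI-A)·B + D·det(pI-A) = 1.
H(p) = (1)/(p^2 + 5*p + 6.74)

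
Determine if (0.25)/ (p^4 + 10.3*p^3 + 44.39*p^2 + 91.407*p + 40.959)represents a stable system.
Denominator: p^4 + 10.3*p^3 + 44.39*p^2 + 91.407*p + 40.959 = (p + 0.6)(p + 4.5)(p^2 + 5.2*p + 15.17). Poles: -0.6, -2.6 + 2.9j, -2.6 - 2.9j, -4.5. All Re(p)<0: Yes (stable)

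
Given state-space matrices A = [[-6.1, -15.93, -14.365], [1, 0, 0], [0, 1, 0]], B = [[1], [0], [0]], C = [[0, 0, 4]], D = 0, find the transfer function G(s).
G(s) = C(sI - A)⁻¹B + D.
Characteristic polynomial det(sI - A) = s^3 + 6.1*s^2 + 15.93*s + 14.365.
Numerator from C·adj(sI-A)·B + D·det(sI-A) = 4.
G(s) = (4)/(s^3 + 6.1*s^2 + 15.93*s + 14.365)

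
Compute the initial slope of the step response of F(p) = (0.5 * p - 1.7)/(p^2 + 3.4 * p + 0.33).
IVT: y'(0⁺) = lim_{p→∞} p²·Y(p) = lim_{p→∞} p·F(p).
deg(num) = 1, deg(den) = 2, relative degree = 1, so p·F(p) → (leading num)/(leading den) = 0.5/1 = 0.5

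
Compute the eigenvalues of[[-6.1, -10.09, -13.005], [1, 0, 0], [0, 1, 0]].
Eigenvalues solve det(λI - A) = 0.
Characteristic polynomial: λ^3 + 6.1*λ^2 + 10.09*λ + 13.005 = 0.
Factor: (λ + 4.5)(λ^2 + 1.6*λ + 2.89) = 0.
Roots: -0.8 + 1.5j, -0.8 - 1.5j, -4.5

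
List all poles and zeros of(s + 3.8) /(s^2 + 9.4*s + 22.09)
Set denominator = 0: s^2 + 9.4*s + 22.09 = (s + 4.7)(s + 4.7) = 0 → Poles: -4.7, -4.7
Set numerator = 0: s + 3.8 = 0 → Zeros: -3.8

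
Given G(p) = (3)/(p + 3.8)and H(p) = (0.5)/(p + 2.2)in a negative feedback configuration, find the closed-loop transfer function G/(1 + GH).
Closed-loop T = G/(1+GH).
Numerator: G_num * H_den = 3*p + 6.6.
Denominator: G_den * H_den + G_num * H_num = (p^2 + 6*p + 8.36) + (1.5) = p^2 + 6*p + 9.86.
T(p) = (3*p + 6.6)/(p^2 + 6*p + 9.86)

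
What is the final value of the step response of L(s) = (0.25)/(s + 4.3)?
FVT: lim_{t→∞} y(t) = lim_{s→0} s*Y(s) where Y(s) = L(s)/s.
= lim_{s→0} L(s) = L(0) = num(0)/den(0) = 0.25/4.3 = 0.05814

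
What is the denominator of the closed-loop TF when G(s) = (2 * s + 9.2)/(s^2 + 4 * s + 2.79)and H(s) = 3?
Characteristic poly = G_den * H_den + G_num * H_num = (s^2 + 4*s + 2.79) + (6*s + 27.6) = s^2 + 10*s + 30.39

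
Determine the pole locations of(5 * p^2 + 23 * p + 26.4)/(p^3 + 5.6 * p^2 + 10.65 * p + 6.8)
Set denominator = 0: p^3 + 5.6*p^2 + 10.65*p + 6.8 = (p + 1.6)(p^2 + 4*p + 4.25) = 0 → Poles: -1.6, -2 + 0.5j, -2 - 0.5j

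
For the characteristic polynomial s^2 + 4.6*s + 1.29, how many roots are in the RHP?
s^2 + 4.6*s + 1.29 = (s + 0.3)(s + 4.3). Poles: -0.3, -4.3. RHP poles (Re>0): 0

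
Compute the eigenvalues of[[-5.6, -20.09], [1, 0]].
Eigenvalues solve det(λI - A) = 0.
Characteristic polynomial: λ^2 + 5.6*λ + 20.09 = 0.
Roots: -2.8 + 3.5j, -2.8 - 3.5j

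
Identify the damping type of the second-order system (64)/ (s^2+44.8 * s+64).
Standard form: ωn²/(s²+2ζωn·s+ωn²) gives ωn=8, ζ=2.8.
Overdamped (ζ = 2.8 > 1)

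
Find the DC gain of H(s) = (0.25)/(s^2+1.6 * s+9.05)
DC gain = H(0) = num(0)/den(0) = 0.25/9.05 = 0.02762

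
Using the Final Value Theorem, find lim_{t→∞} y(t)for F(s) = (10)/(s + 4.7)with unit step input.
FVT: lim_{t→∞} y(t) = lim_{s→0} s*Y(s) where Y(s) = F(s)/s.
= lim_{s→0} F(s) = F(0) = num(0)/den(0) = 10/4.7 = 2.128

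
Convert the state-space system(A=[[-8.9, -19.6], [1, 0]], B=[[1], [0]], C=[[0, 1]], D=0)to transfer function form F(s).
F(s) = C(sI - A)⁻¹B + D.
Characteristic polynomial det(sI - A) = s^2 + 8.9*s + 19.6.
Numerator from C·adj(sI-A)·B + D·det(sI-A) = 1.
F(s) = (1)/(s^2 + 8.9*s + 19.6)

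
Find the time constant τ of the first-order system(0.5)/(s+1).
First-order system: τ = -1/pole. Pole = -1. τ = -1/(-1) = 1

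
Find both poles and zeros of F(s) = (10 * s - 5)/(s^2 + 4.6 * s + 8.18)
Set denominator = 0: s^2 + 4.6*s + 8.18 = 0 → Poles: -2.3 + 1.7j, -2.3 - 1.7j
Set numerator = 0: 10*s - 5 = 0 → Zeros: 0.5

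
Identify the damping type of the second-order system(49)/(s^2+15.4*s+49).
Standard form: ωn²/(s²+2ζωn·s+ωn²) gives ωn=7, ζ=1.1.
Overdamped (ζ = 1.1 > 1)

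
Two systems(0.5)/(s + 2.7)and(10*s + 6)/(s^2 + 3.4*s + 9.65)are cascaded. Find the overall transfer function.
Series: H = H₁ · H₂ = (n₁·n₂)/(d₁·d₂).
Num: n₁·n₂ = 5*s + 3. Den: d₁·d₂ = s^3 + 6.1*s^2 + 18.83*s + 26.055.
H(s) = (5*s + 3)/(s^3 + 6.1*s^2 + 18.83*s + 26.055)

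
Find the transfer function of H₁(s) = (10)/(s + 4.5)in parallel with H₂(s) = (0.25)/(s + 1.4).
Parallel: H = H₁ + H₂ = (n₁·d₂ + n₂·d₁)/(d₁·d₂).
n₁·d₂ = 10*s + 14. n₂·d₁ = 0.25*s + 1.125. Sum = 10.25*s + 15.125. d₁·d₂ = s^2 + 5.9*s + 6.3.
H(s) = (10.25*s + 15.125)/(s^2 + 5.9*s + 6.3)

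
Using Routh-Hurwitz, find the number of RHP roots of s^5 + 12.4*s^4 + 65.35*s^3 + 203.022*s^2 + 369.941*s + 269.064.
Routh array:
s^5: [1, 65.35, 369.941]; s^4: [12.4, 203.022, 269.064]; s^3: [48.9773, 348.242]; s^2: [114.854, 269.064]; s^1: [233.506]; s^0: [269.064]
First column: [1, 12.4, 48.9773, 114.854, 233.506, 269.064]. Sign changes = RHP roots = 0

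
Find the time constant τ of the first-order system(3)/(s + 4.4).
First-order system: τ = -1/pole. Pole = -4.4. τ = -1/(-4.4) = 0.2273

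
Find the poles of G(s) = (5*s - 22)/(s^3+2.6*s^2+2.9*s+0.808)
Set denominator = 0: s^3 + 2.6*s^2 + 2.9*s + 0.808 = (s + 0.4)(s^2 + 2.2*s + 2.02) = 0 → Poles: -0.4, -1.1 + 0.9j, -1.1 - 0.9j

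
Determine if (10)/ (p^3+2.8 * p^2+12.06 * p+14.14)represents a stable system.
Denominator: p^3 + 2.8*p^2 + 12.06*p + 14.14 = (p + 1.4)(p^2 + 1.4*p + 10.1). Poles: -0.7 + 3.1j, -0.7 - 3.1j, -1.4. All Re(p)<0: Yes (stable)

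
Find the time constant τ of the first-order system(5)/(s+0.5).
First-order system: τ = -1/pole. Pole = -0.5. τ = -1/(-0.5) = 2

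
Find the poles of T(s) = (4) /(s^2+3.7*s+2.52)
Set denominator = 0: s^2 + 3.7*s + 2.52 = (s + 0.9)(s + 2.8) = 0 → Poles: -0.9, -2.8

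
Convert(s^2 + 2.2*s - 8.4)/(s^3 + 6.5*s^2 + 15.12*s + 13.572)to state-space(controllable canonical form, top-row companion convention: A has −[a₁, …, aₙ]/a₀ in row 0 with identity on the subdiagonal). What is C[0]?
Reachable canonical form: C = numerator coefficients (right-aligned, zero-padded to length n).
num = s^2 + 2.2*s - 8.4, C = [[1, 2.2, -8.4]].
C[0] = 1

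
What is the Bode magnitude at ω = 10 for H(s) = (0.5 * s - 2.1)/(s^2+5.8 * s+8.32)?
Substitute s = j*10: H(j10) = 0.0409991 - 0.0286j.
|H(j10)| = sqrt(Re² + Im²) = 0.04999.
20*log₁₀(0.04999) = -26.02 dB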